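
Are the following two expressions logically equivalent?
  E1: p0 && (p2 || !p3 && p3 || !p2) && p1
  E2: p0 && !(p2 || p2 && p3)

E1: p0 && (p2 || !p3 && p3 || !p2) && p1
    = p0 && (p2 || !p2) && p1   — complement / identity
    = p0 && p1   — complement / identity
E2: p0 && !(p2 || p2 && p3)
    = p0 && !p2   — absorption
These differ: at p0=1, p1=0, p2=0, p3=0, E1 = 0 but E2 = 1.

No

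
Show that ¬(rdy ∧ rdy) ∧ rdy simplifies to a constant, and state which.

¬(rdy ∧ rdy) ∧ rdy
= ¬rdy ∧ rdy   [idempotence]
= False   [complement]

False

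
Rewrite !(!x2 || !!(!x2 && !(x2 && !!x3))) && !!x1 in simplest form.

x2 && x1

!(!x2 || !!(!x2 && !(x2 && !!x3))) && !!x1
= !(!x2 || !!(!x2 && !(x2 && !!x3))) && x1   — double negation
= !(!x2 || !(x2 || x2 && !!x3)) && x1   — De Morgan
= x2 && (x2 || x2 && !!x3) && x1   — De Morgan
= x2 && (x2 || x2 && x3) && x1   — double negation
= x2 && x2 && x1   — absorption
= x2 && x1   — idempotence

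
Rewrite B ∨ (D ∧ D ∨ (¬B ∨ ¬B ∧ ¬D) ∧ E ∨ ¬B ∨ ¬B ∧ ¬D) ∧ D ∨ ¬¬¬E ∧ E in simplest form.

B ∨ D

B ∨ (D ∧ D ∨ (¬B ∨ ¬B ∧ ¬D) ∧ E ∨ ¬B ∨ ¬B ∧ ¬D) ∧ D ∨ ¬¬¬E ∧ E
= B ∨ (D ∧ D ∨ ¬B ∨ ¬B ∧ ¬D) ∧ D ∨ ¬¬¬E ∧ E   (absorption)
= B ∨ (D ∧ D ∨ ¬B) ∧ D ∨ ¬¬¬E ∧ E   (absorption)
= B ∨ (D ∧ D ∨ ¬B) ∧ D ∨ ¬E ∧ E   (double negation)
= B ∨ (D ∧ D ∨ ¬B) ∧ D   (complement / identity)
= B ∨ (D ∨ ¬B) ∧ D   (idempotence)
= B ∨ D   (absorption)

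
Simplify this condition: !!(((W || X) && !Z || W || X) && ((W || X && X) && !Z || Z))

!!(((W || X) && !Z || W || X) && ((W || X && X) && !Z || Z))
= !!(((W || X) && !Z || W || X) && ((W || X) && !Z || Z))   — idempotence
= !!((W || X) && !Z || (W || X) && Z)   — distribution
= !!(W || X)   — distribution
= W || X   — double negation

W || X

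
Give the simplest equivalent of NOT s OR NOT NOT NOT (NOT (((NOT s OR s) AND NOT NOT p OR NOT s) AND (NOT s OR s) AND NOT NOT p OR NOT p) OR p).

NOT s OR NOT NOT NOT (NOT (((NOT s OR s) AND NOT NOT p OR NOT s) AND (NOT s OR s) AND NOT NOT p OR NOT p) OR p)
= NOT s OR NOT NOT NOT (NOT ((NOT s OR s) AND NOT NOT p OR NOT p) OR p)   [absorption]
= NOT s OR NOT NOT NOT (NOT (NOT NOT p OR NOT p) OR p)   [complement / identity]
= NOT s OR NOT NOT NOT (NOT p AND p OR p)   [De Morgan]
= NOT s OR NOT NOT NOT p   [complement / identity]
= NOT s OR NOT p   [double negation]

NOT s OR NOT p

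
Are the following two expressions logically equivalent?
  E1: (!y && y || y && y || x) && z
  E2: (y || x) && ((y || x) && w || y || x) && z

Yes

E1: (!y && y || y && y || x) && z
    = (y || x) && z   (distribution)
E2: (y || x) && ((y || x) && w || y || x) && z
    = (y || x) && (y || x) && z   (absorption)
    = (y || x) && z   (idempotence)
Both reduce to (y || x) && z, so they are equivalent.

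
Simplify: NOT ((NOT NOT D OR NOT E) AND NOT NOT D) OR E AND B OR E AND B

NOT ((NOT NOT D OR NOT E) AND NOT NOT D) OR E AND B OR E AND B
= NOT NOT NOT D OR E AND B OR E AND B
= NOT NOT NOT D OR E AND B
= NOT D OR E AND B

NOT D OR E AND B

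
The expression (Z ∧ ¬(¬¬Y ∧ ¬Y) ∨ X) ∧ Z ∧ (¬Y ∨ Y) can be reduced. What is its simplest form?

Z

(Z ∧ ¬(¬¬Y ∧ ¬Y) ∨ X) ∧ Z ∧ (¬Y ∨ Y)
= (Z ∧ (¬Y ∨ Y) ∨ X) ∧ Z ∧ (¬Y ∨ Y)
= Z ∧ (¬Y ∨ Y)
= Z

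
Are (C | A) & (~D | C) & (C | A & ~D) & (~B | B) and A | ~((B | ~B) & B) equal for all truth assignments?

No

E1: (C | A) & (~D | C) & (C | A & ~D) & (~B | B)
    = (C | A) & (~D | C) & (C | A & ~D)   — complement / identity
    = (C | A & ~D) & (C | A & ~D)   — distribution
    = C | A & ~D   — idempotence
E2: A | ~((B | ~B) & B)
    = A | ~B   — complement / identity
These differ: at A=0, B=0, C=0, D=1, E1 = 0 but E2 = 1.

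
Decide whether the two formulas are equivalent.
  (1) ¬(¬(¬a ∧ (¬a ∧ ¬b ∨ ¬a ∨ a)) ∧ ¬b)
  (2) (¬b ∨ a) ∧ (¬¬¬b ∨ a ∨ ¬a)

No

E1: ¬(¬(¬a ∧ (¬a ∧ ¬b ∨ ¬a ∨ a)) ∧ ¬b)
    = ¬(¬(¬a ∧ (¬a ∨ a)) ∧ ¬b)   — absorption
    = ¬(¬¬a ∧ ¬b)   — complement / identity
    = ¬a ∨ b   — De Morgan
E2: (¬b ∨ a) ∧ (¬¬¬b ∨ a ∨ ¬a)
    = (¬b ∨ a) ∧ (¬b ∨ a ∨ ¬a)   — double negation
    = ¬b ∨ a   — absorption
These differ: at a=1, b=0, E1 = 0 but E2 = 1.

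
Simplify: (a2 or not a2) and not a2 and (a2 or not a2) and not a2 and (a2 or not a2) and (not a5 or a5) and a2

(a2 or not a2) and not a2 and (a2 or not a2) and not a2 and (a2 or not a2) and (not a5 or a5) and a2
= (a2 or not a2) and not a2 and (a2 or not a2) and (not a5 or a5) and a2
= (a2 or not a2) and not a2 and (a2 or not a2) and a2
= (a2 or not a2) and not a2 and a2
= not a2 and a2
= False

False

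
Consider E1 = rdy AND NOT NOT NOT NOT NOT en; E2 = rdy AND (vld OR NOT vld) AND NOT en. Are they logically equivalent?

Yes

E1: rdy AND NOT NOT NOT NOT NOT en
    = rdy AND NOT NOT NOT en   — double negation
    = rdy AND NOT en   — double negation
E2: rdy AND (vld OR NOT vld) AND NOT en
    = rdy AND NOT en   — complement / identity
Both reduce to rdy AND NOT en, so they are equivalent.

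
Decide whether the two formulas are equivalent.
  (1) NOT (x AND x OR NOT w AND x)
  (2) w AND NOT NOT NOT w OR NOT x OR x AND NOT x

E1: NOT (x AND x OR NOT w AND x)
    = NOT ((x OR NOT w) AND x)   (distribution)
    = NOT x   (absorption)
E2: w AND NOT NOT NOT w OR NOT x OR x AND NOT x
    = w AND NOT NOT NOT w OR NOT x   (complement / identity)
    = w AND NOT w OR NOT x   (double negation)
    = NOT x   (complement / identity)
Both reduce to NOT x, so they are equivalent.

Yes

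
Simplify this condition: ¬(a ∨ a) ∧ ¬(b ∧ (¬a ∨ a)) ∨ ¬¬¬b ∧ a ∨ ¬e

¬(a ∨ a) ∧ ¬(b ∧ (¬a ∨ a)) ∨ ¬¬¬b ∧ a ∨ ¬e
= ¬(a ∨ a) ∧ ¬(b ∧ (¬a ∨ a)) ∨ ¬b ∧ a ∨ ¬e
= ¬(a ∨ a) ∧ ¬b ∨ ¬b ∧ a ∨ ¬e
= ¬a ∧ ¬b ∨ ¬b ∧ a ∨ ¬e
= ¬b ∨ ¬e

¬b ∨ ¬e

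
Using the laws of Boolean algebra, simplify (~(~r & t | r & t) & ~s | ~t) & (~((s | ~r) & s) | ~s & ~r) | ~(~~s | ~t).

~s

(~(~r & t | r & t) & ~s | ~t) & (~((s | ~r) & s) | ~s & ~r) | ~(~~s | ~t)
= (~t & ~s | ~t) & (~((s | ~r) & s) | ~s & ~r) | ~(~~s | ~t)
= (~t & ~s | ~t) & (~s | ~s & ~r) | ~(~~s | ~t)
= (~t & ~s | ~t) & (~s | ~s & ~r) | ~s & t
= ~t & (~s | ~s & ~r) | ~s & t
= ~t & ~s | ~s & t
= ~s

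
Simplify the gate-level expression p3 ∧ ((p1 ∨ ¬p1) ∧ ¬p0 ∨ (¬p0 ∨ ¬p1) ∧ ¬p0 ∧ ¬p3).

p3 ∧ ¬p0

p3 ∧ ((p1 ∨ ¬p1) ∧ ¬p0 ∨ (¬p0 ∨ ¬p1) ∧ ¬p0 ∧ ¬p3)
= p3 ∧ ((p1 ∨ ¬p1) ∧ ¬p0 ∨ ¬p0 ∧ ¬p3)   — absorption
= p3 ∧ (¬p0 ∨ ¬p0 ∧ ¬p3)   — complement / identity
= p3 ∧ ¬p0   — absorption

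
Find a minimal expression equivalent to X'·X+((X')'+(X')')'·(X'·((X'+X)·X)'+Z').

X'

X'·X+((X')'+(X')')'·(X'·((X'+X)·X)'+Z')
= X'·X+((X')'+(X')')'·(X'·X'+Z')
= X'·X+X'·X'·(X'·X'+Z')
= X'·X+X'·X'
= X'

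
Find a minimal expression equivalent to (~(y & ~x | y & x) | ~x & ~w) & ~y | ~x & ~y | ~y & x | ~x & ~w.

~y | ~x & ~w

(~(y & ~x | y & x) | ~x & ~w) & ~y | ~x & ~y | ~y & x | ~x & ~w
= (~(y & ~x | y & x) | ~x & ~w) & ~y | ~y | ~x & ~w   (distribution)
= (~y | ~x & ~w) & ~y | ~y | ~x & ~w   (distribution)
= ~y | ~x & ~w   (absorption)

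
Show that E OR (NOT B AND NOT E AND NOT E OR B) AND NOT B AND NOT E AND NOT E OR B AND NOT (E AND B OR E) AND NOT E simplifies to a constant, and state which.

E OR (NOT B AND NOT E AND NOT E OR B) AND NOT B AND NOT E AND NOT E OR B AND NOT (E AND B OR E) AND NOT E
= E OR NOT B AND NOT E AND NOT E OR B AND NOT (E AND B OR E) AND NOT E   — absorption
= E OR NOT B AND NOT E AND NOT E OR B AND NOT E AND NOT E   — absorption
= E OR NOT E AND NOT E   — distribution
= E OR NOT E   — idempotence
= TRUE   — complement

TRUE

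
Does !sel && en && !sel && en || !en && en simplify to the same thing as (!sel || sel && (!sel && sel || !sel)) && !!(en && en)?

E1: !sel && en && !sel && en || !en && en
    = !sel && en || !en && en   [idempotence]
    = !sel && en   [complement / identity]
E2: (!sel || sel && (!sel && sel || !sel)) && !!(en && en)
    = (!sel || sel && (!sel && sel || !sel)) && en && en   [double negation]
    = (!sel || sel && !sel) && en && en   [complement / identity]
    = (!sel || sel && !sel) && en   [idempotence]
    = !sel && en   [complement / identity]
Both reduce to !sel && en, so they are equivalent.

Yes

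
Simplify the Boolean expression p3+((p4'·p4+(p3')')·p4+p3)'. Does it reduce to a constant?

p3+((p4'·p4+(p3')')·p4+p3)'
= p3+((p4'·p4+p3)·p4+p3)'   (double negation)
= p3+(p3·p4+p3)'   (complement / identity)
= p3+p3'   (absorption)
= 1   (complement)

1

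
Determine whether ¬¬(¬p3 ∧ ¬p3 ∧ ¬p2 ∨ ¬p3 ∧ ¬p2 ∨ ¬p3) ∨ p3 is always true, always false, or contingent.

always true

¬¬(¬p3 ∧ ¬p3 ∧ ¬p2 ∨ ¬p3 ∧ ¬p2 ∨ ¬p3) ∨ p3
= ¬p3 ∧ ¬p3 ∧ ¬p2 ∨ ¬p3 ∧ ¬p2 ∨ ¬p3 ∨ p3   — double negation
= ¬p3 ∧ ¬p2 ∨ ¬p3 ∧ ¬p2 ∨ ¬p3 ∨ p3   — idempotence
= ¬p3 ∧ ¬p2 ∨ ¬p3 ∨ p3   — idempotence
= ¬p3 ∨ p3   — absorption
= True   — complement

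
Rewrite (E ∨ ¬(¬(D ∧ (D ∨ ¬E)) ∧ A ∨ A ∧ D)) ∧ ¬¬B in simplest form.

(E ∨ ¬(¬(D ∧ (D ∨ ¬E)) ∧ A ∨ A ∧ D)) ∧ ¬¬B
= (E ∨ ¬(¬(D ∧ (D ∨ ¬E)) ∧ A ∨ A ∧ D)) ∧ B   — double negation
= (E ∨ ¬(¬D ∧ A ∨ A ∧ D)) ∧ B   — absorption
= (E ∨ ¬A) ∧ B   — distribution

(E ∨ ¬A) ∧ B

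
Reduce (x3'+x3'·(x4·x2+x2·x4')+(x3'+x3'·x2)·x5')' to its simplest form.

x3

(x3'+x3'·(x4·x2+x2·x4')+(x3'+x3'·x2)·x5')'
= (x3'+x3'·x2+(x3'+x3'·x2)·x5')'   [distribution]
= (x3'+x3'·x2)'   [absorption]
= (x3')'   [absorption]
= x3   [double negation]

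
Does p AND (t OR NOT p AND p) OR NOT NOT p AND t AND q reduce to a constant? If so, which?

p AND (t OR NOT p AND p) OR NOT NOT p AND t AND q
= p AND t OR NOT NOT p AND t AND q
= p AND t OR p AND t AND q
= p AND t
This depends on p, t, so it is not a constant.

no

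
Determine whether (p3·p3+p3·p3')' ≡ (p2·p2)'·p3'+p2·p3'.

Yes

E1: (p3·p3+p3·p3')'
    = p3'
E2: (p2·p2)'·p3'+p2·p3'
    = p2'·p3'+p2·p3'
    = p3'
Both reduce to p3', so they are equivalent.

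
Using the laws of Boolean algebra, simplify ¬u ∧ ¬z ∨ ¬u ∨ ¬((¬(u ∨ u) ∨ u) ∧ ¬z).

¬u ∧ ¬z ∨ ¬u ∨ ¬((¬(u ∨ u) ∨ u) ∧ ¬z)
= ¬u ∨ ¬((¬(u ∨ u) ∨ u) ∧ ¬z)   — absorption
= ¬u ∨ ¬((¬u ∨ u) ∧ ¬z)   — idempotence
= ¬u ∨ ¬¬z   — complement / identity
= ¬u ∨ z   — double negation

¬u ∨ z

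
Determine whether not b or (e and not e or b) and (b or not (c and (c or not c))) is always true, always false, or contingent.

always true

not b or (e and not e or b) and (b or not (c and (c or not c)))
= not b or (e and not e or b) and (b or not c)   (complement / identity)
= not b or b and (b or not c)   (complement / identity)
= not b or b   (absorption)
= True   (complement)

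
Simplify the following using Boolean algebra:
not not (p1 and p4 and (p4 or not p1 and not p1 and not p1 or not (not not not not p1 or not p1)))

not not (p1 and p4 and (p4 or not p1 and not p1 and not p1 or not (not not not not p1 or not p1)))
= not not (p1 and p4 and (p4 or not p1 and not p1 and not p1 or not (not not p1 or not p1)))   [double negation]
= not not (p1 and p4 and (p4 or not p1 and not p1 or not (not not p1 or not p1)))   [idempotence]
= not not (p1 and p4 and (p4 or not p1 and not p1 or not p1 and p1))   [De Morgan]
= not not (p1 and p4 and (p4 or not p1))   [distribution]
= not not (p1 and p4)   [absorption]
= p1 and p4   [double negation]

p1 and p4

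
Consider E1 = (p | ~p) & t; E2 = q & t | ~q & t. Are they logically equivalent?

E1: (p | ~p) & t
    = t   — complement / identity
E2: q & t | ~q & t
    = t   — distribution
Both reduce to t, so they are equivalent.

Yes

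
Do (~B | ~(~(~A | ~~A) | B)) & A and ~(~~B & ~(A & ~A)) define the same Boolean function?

No

E1: (~B | ~(~(~A | ~~A) | B)) & A
    = (~B | ~(A & ~A | B)) & A   — De Morgan
    = (~B | ~B) & A   — complement / identity
    = ~B & A   — idempotence
E2: ~(~~B & ~(A & ~A))
    = ~B | A & ~A   — De Morgan
    = ~B   — complement / identity
These differ: at A=0, B=0, E1 = 0 but E2 = 1.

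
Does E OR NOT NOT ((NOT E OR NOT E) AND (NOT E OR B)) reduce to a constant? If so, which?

E OR NOT NOT ((NOT E OR NOT E) AND (NOT E OR B))
= E OR NOT NOT (NOT E AND B OR NOT E)
= E OR NOT E AND B OR NOT E
= E OR NOT E
= TRUE

yes, True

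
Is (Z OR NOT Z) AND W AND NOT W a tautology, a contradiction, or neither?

(Z OR NOT Z) AND W AND NOT W
= W AND NOT W   — complement / identity
= FALSE   — complement

contradiction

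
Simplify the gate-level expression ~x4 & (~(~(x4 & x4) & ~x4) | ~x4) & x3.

~x4 & (~(~(x4 & x4) & ~x4) | ~x4) & x3
= ~x4 & (~(~x4 & ~x4) | ~x4) & x3   [idempotence]
= ~x4 & (~~x4 | ~x4) & x3   [idempotence]
= ~x4 & (x4 | ~x4) & x3   [double negation]
= ~x4 & x3   [complement / identity]

~x4 & x3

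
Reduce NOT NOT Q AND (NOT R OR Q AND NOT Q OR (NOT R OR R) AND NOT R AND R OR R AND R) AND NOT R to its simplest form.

Q AND NOT R

NOT NOT Q AND (NOT R OR Q AND NOT Q OR (NOT R OR R) AND NOT R AND R OR R AND R) AND NOT R
= Q AND (NOT R OR Q AND NOT Q OR (NOT R OR R) AND NOT R AND R OR R AND R) AND NOT R   [double negation]
= Q AND (NOT R OR (NOT R OR R) AND NOT R AND R OR R AND R) AND NOT R   [complement / identity]
= Q AND (NOT R OR NOT R AND R OR R AND R) AND NOT R   [complement / identity]
= Q AND (NOT R OR R) AND NOT R   [distribution]
= Q AND NOT R   [complement / identity]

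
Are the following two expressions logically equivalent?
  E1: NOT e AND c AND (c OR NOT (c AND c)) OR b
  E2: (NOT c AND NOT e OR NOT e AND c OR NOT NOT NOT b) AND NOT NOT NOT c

E1: NOT e AND c AND (c OR NOT (c AND c)) OR b
    = NOT e AND c AND (c OR NOT c) OR b   [idempotence]
    = NOT e AND c OR b   [complement / identity]
E2: (NOT c AND NOT e OR NOT e AND c OR NOT NOT NOT b) AND NOT NOT NOT c
    = (NOT e OR NOT NOT NOT b) AND NOT NOT NOT c   [distribution]
    = (NOT e OR NOT b) AND NOT NOT NOT c   [double negation]
    = (NOT e OR NOT b) AND NOT c   [double negation]
These differ: at b=1, c=1, e=0, E1 = 1 but E2 = 0.

No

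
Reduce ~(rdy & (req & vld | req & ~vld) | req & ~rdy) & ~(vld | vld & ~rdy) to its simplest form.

~req & ~vld

~(rdy & (req & vld | req & ~vld) | req & ~rdy) & ~(vld | vld & ~rdy)
= ~(rdy & (req & vld | req & ~vld) | req & ~rdy) & ~vld   (absorption)
= ~(rdy & req | req & ~rdy) & ~vld   (distribution)
= ~req & ~vld   (distribution)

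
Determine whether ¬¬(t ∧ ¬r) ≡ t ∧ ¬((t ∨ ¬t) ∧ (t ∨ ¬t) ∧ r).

E1: ¬¬(t ∧ ¬r)
    = t ∧ ¬r   (double negation)
E2: t ∧ ¬((t ∨ ¬t) ∧ (t ∨ ¬t) ∧ r)
    = t ∧ ¬((t ∨ ¬t) ∧ r)   (idempotence)
    = t ∧ ¬r   (complement / identity)
Both reduce to t ∧ ¬r, so they are equivalent.

Yes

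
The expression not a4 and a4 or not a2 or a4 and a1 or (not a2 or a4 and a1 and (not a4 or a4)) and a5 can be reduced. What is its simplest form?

not a4 and a4 or not a2 or a4 and a1 or (not a2 or a4 and a1 and (not a4 or a4)) and a5
= not a4 and a4 or not a2 or a4 and a1 or (not a2 or a4 and a1) and a5   — complement / identity
= not a4 and a4 or not a2 or a4 and a1   — absorption
= not a2 or a4 and a1   — complement / identity

not a2 or a4 and a1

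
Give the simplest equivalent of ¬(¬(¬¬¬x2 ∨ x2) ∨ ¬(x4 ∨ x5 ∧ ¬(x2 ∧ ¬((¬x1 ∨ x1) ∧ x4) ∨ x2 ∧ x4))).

¬(¬(¬¬¬x2 ∨ x2) ∨ ¬(x4 ∨ x5 ∧ ¬(x2 ∧ ¬((¬x1 ∨ x1) ∧ x4) ∨ x2 ∧ x4)))
= ¬(¬(¬x2 ∨ x2) ∨ ¬(x4 ∨ x5 ∧ ¬(x2 ∧ ¬((¬x1 ∨ x1) ∧ x4) ∨ x2 ∧ x4)))
= ¬(¬(¬x2 ∨ x2) ∨ ¬(x4 ∨ x5 ∧ ¬(x2 ∧ ¬x4 ∨ x2 ∧ x4)))
= (¬x2 ∨ x2) ∧ (x4 ∨ x5 ∧ ¬(x2 ∧ ¬x4 ∨ x2 ∧ x4))
= (¬x2 ∨ x2) ∧ (x4 ∨ x5 ∧ ¬x2)
= x4 ∨ x5 ∧ ¬x2

x4 ∨ x5 ∧ ¬x2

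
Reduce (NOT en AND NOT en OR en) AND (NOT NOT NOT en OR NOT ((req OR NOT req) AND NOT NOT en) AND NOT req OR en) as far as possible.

(NOT en AND NOT en OR en) AND (NOT NOT NOT en OR NOT ((req OR NOT req) AND NOT NOT en) AND NOT req OR en)
= (NOT en AND NOT en OR en) AND (NOT NOT NOT en OR NOT NOT NOT en AND NOT req OR en)   — complement / identity
= (NOT en OR en) AND (NOT NOT NOT en OR NOT NOT NOT en AND NOT req OR en)   — idempotence
= (NOT en OR en) AND (NOT NOT NOT en OR en)   — absorption
= NOT NOT NOT en OR en   — complement / identity
= NOT en OR en   — double negation
= TRUE   — complement

TRUE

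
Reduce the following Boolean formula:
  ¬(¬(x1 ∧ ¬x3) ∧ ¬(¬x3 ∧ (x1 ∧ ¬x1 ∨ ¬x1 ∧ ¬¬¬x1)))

¬(¬(x1 ∧ ¬x3) ∧ ¬(¬x3 ∧ (x1 ∧ ¬x1 ∨ ¬x1 ∧ ¬¬¬x1)))
= ¬(¬(x1 ∧ ¬x3) ∧ ¬(¬x3 ∧ (x1 ∧ ¬x1 ∨ ¬x1 ∧ ¬x1)))   [double negation]
= ¬(¬(x1 ∧ ¬x3) ∧ ¬(¬x3 ∧ ¬x1))   [distribution]
= x1 ∧ ¬x3 ∨ ¬x3 ∧ ¬x1   [De Morgan]
= ¬x3   [distribution]

¬x3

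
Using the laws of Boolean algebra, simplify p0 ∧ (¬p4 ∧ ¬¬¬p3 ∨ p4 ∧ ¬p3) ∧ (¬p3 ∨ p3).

p0 ∧ (¬p4 ∧ ¬¬¬p3 ∨ p4 ∧ ¬p3) ∧ (¬p3 ∨ p3)
= p0 ∧ (¬p4 ∧ ¬¬¬p3 ∨ p4 ∧ ¬p3)   [complement / identity]
= p0 ∧ (¬p4 ∧ ¬p3 ∨ p4 ∧ ¬p3)   [double negation]
= p0 ∧ ¬p3   [distribution]

p0 ∧ ¬p3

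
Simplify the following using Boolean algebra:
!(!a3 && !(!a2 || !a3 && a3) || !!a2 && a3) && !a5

!a2 && !a5

!(!a3 && !(!a2 || !a3 && a3) || !!a2 && a3) && !a5
= !(!a3 && !!a2 || !!a2 && a3) && !a5   [complement / identity]
= !!!a2 && !a5   [distribution]
= !a2 && !a5   [double negation]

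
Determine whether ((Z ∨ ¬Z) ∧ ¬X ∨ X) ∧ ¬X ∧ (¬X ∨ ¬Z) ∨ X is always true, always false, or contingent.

((Z ∨ ¬Z) ∧ ¬X ∨ X) ∧ ¬X ∧ (¬X ∨ ¬Z) ∨ X
= (¬X ∨ X) ∧ ¬X ∧ (¬X ∨ ¬Z) ∨ X   [complement / identity]
= ¬X ∧ (¬X ∨ ¬Z) ∨ X   [complement / identity]
= ¬X ∨ X   [absorption]
= True   [complement]

always true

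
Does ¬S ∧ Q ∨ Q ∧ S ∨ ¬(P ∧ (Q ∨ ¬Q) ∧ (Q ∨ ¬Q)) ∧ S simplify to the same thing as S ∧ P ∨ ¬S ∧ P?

No

E1: ¬S ∧ Q ∨ Q ∧ S ∨ ¬(P ∧ (Q ∨ ¬Q) ∧ (Q ∨ ¬Q)) ∧ S
    = ¬S ∧ Q ∨ Q ∧ S ∨ ¬(P ∧ (Q ∨ ¬Q)) ∧ S   — complement / identity
    = ¬S ∧ Q ∨ Q ∧ S ∨ ¬P ∧ S   — complement / identity
    = Q ∨ ¬P ∧ S   — distribution
E2: S ∧ P ∨ ¬S ∧ P
    = P   — distribution
These differ: at P=0, Q=1, S=0, E1 = 1 but E2 = 0.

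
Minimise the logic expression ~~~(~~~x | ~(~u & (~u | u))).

x & ~u

~~~(~~~x | ~(~u & (~u | u)))
= ~~~(~~~x | ~~u)   (complement / identity)
= ~(~~~x | ~~u)   (double negation)
= ~(~x | ~~u)   (double negation)
= x & ~u   (De Morgan)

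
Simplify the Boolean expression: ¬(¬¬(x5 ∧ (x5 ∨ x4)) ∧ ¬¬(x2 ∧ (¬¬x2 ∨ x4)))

¬x5 ∨ ¬x2

¬(¬¬(x5 ∧ (x5 ∨ x4)) ∧ ¬¬(x2 ∧ (¬¬x2 ∨ x4)))
= ¬(x5 ∧ (x5 ∨ x4)) ∨ ¬(x2 ∧ (¬¬x2 ∨ x4))   (De Morgan)
= ¬(x5 ∧ (x5 ∨ x4)) ∨ ¬(x2 ∧ (x2 ∨ x4))   (double negation)
= ¬(x5 ∧ (x5 ∨ x4)) ∨ ¬x2   (absorption)
= ¬x5 ∨ ¬x2   (absorption)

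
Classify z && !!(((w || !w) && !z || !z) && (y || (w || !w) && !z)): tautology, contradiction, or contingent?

contradiction

z && !!(((w || !w) && !z || !z) && (y || (w || !w) && !z))
= z && !!((w || !w) && !z || !z && y)   (distribution)
= z && ((w || !w) && !z || !z && y)   (double negation)
= z && (!z || !z && y)   (complement / identity)
= z && !z   (absorption)
= false   (complement)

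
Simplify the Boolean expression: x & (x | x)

x & (x | x)
= x & x
= x

x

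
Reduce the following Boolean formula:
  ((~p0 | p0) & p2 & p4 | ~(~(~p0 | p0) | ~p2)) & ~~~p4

p2 & ~p4

((~p0 | p0) & p2 & p4 | ~(~(~p0 | p0) | ~p2)) & ~~~p4
= ((~p0 | p0) & p2 & p4 | (~p0 | p0) & p2) & ~~~p4   [De Morgan]
= (~p0 | p0) & p2 & ~~~p4   [absorption]
= p2 & ~~~p4   [complement / identity]
= p2 & ~p4   [double negation]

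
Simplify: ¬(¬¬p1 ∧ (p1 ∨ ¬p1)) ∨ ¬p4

¬p1 ∨ ¬p4

¬(¬¬p1 ∧ (p1 ∨ ¬p1)) ∨ ¬p4
= ¬(p1 ∧ (p1 ∨ ¬p1)) ∨ ¬p4   — double negation
= ¬p1 ∨ ¬p4   — complement / identity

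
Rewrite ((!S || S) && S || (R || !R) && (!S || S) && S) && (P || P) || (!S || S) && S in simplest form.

S

((!S || S) && S || (R || !R) && (!S || S) && S) && (P || P) || (!S || S) && S
= ((!S || S) && S || (!S || S) && S) && (P || P) || (!S || S) && S   [complement / identity]
= (!S || S) && S && (P || P) || (!S || S) && S   [idempotence]
= (!S || S) && S && P || (!S || S) && S   [idempotence]
= (!S || S) && S   [absorption]
= S   [complement / identity]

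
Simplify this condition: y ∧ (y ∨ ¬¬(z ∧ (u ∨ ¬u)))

y

y ∧ (y ∨ ¬¬(z ∧ (u ∨ ¬u)))
= y ∧ (y ∨ z ∧ (u ∨ ¬u))   — double negation
= y ∧ (y ∨ z)   — complement / identity
= y   — absorption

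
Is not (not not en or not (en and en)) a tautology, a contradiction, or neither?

not (not not en or not (en and en))
= not (not not en or not en)   (idempotence)
= not en and en   (De Morgan)
= False   (complement)

contradiction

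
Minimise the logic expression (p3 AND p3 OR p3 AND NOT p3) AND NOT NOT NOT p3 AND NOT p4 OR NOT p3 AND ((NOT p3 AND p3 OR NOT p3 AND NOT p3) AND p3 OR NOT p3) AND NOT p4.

NOT p3 AND NOT p4

(p3 AND p3 OR p3 AND NOT p3) AND NOT NOT NOT p3 AND NOT p4 OR NOT p3 AND ((NOT p3 AND p3 OR NOT p3 AND NOT p3) AND p3 OR NOT p3) AND NOT p4
= (p3 AND p3 OR p3 AND NOT p3) AND NOT NOT NOT p3 AND NOT p4 OR NOT p3 AND (NOT p3 AND p3 OR NOT p3) AND NOT p4   — distribution
= p3 AND NOT NOT NOT p3 AND NOT p4 OR NOT p3 AND (NOT p3 AND p3 OR NOT p3) AND NOT p4   — distribution
= p3 AND NOT NOT NOT p3 AND NOT p4 OR NOT p3 AND NOT p3 AND NOT p4   — complement / identity
= p3 AND NOT p3 AND NOT p4 OR NOT p3 AND NOT p3 AND NOT p4   — double negation
= NOT p3 AND NOT p4   — distribution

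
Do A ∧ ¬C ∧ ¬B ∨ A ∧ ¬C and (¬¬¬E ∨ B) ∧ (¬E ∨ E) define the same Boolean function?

No

E1: A ∧ ¬C ∧ ¬B ∨ A ∧ ¬C
    = A ∧ ¬C   [absorption]
E2: (¬¬¬E ∨ B) ∧ (¬E ∨ E)
    = ¬¬¬E ∨ B   [complement / identity]
    = ¬E ∨ B   [double negation]
These differ: at A=0, B=1, C=1, E=0, E1 = 0 but E2 = 1.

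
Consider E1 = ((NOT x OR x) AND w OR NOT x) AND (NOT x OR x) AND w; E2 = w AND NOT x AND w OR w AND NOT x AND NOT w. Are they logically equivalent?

No

E1: ((NOT x OR x) AND w OR NOT x) AND (NOT x OR x) AND w
    = (NOT x OR x) AND w   (absorption)
    = w   (complement / identity)
E2: w AND NOT x AND w OR w AND NOT x AND NOT w
    = w AND NOT x   (distribution)
These differ: at w=1, x=1, E1 = 1 but E2 = 0.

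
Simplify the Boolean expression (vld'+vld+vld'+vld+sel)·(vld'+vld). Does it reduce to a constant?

1

(vld'+vld+vld'+vld+sel)·(vld'+vld)
= (vld'+vld+sel)·(vld'+vld)   (idempotence)
= vld'+vld   (absorption)
= 1   (complement)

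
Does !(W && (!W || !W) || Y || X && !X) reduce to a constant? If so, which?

!(W && (!W || !W) || Y || X && !X)
= !(W && !W || Y || X && !X)   (idempotence)
= !(W && !W || Y)   (complement / identity)
= !Y   (complement / identity)
This depends on Y, so it is not a constant.

no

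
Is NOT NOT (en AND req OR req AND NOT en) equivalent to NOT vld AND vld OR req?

E1: NOT NOT (en AND req OR req AND NOT en)
    = en AND req OR req AND NOT en   [double negation]
    = req   [distribution]
E2: NOT vld AND vld OR req
    = req   [complement / identity]
Both reduce to req, so they are equivalent.

Yes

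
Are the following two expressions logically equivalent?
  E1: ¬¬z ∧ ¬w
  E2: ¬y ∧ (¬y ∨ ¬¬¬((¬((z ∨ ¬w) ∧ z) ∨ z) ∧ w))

E1: ¬¬z ∧ ¬w
    = z ∧ ¬w
E2: ¬y ∧ (¬y ∨ ¬¬¬((¬((z ∨ ¬w) ∧ z) ∨ z) ∧ w))
    = ¬y ∧ (¬y ∨ ¬((¬((z ∨ ¬w) ∧ z) ∨ z) ∧ w))
    = ¬y ∧ (¬y ∨ ¬((¬z ∨ z) ∧ w))
    = ¬y ∧ (¬y ∨ ¬w)
    = ¬y
These differ: at w=0, y=0, z=0, E1 = 0 but E2 = 1.

No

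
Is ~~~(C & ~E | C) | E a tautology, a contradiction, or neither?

~~~(C & ~E | C) | E
= ~~~C | E   [absorption]
= ~C | E   [double negation]
This depends on C, E, so it is not a constant.

neither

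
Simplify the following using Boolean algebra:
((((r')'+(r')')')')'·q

r'·q

((((r')'+(r')')')')'·q
= ((r'·r')')'·q   — De Morgan
= ((r')')'·q   — idempotence
= r'·q   — double negation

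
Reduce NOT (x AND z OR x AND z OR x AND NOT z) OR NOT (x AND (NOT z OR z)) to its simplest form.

NOT (x AND z OR x AND z OR x AND NOT z) OR NOT (x AND (NOT z OR z))
= NOT (x AND z OR x AND z OR x AND NOT z) OR NOT x   — complement / identity
= NOT (x AND z OR x) OR NOT x   — distribution
= NOT x OR NOT x   — absorption
= NOT x   — idempotence

NOT x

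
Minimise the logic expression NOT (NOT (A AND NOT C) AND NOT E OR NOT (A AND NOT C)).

A AND NOT C

NOT (NOT (A AND NOT C) AND NOT E OR NOT (A AND NOT C))
= NOT NOT (A AND NOT C)   — absorption
= A AND NOT C   — double negation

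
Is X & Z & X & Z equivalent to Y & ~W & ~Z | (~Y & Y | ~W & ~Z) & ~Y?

E1: X & Z & X & Z
    = X & Z   — idempotence
E2: Y & ~W & ~Z | (~Y & Y | ~W & ~Z) & ~Y
    = Y & ~W & ~Z | ~W & ~Z & ~Y   — complement / identity
    = ~W & ~Z   — distribution
These differ: at W=0, X=1, Y=0, Z=0, E1 = 0 but E2 = 1.

No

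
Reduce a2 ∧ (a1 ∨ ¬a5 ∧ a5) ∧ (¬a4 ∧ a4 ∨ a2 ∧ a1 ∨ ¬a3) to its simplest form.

a2 ∧ a1

a2 ∧ (a1 ∨ ¬a5 ∧ a5) ∧ (¬a4 ∧ a4 ∨ a2 ∧ a1 ∨ ¬a3)
= a2 ∧ a1 ∧ (¬a4 ∧ a4 ∨ a2 ∧ a1 ∨ ¬a3)   (complement / identity)
= a2 ∧ a1 ∧ (a2 ∧ a1 ∨ ¬a3)   (complement / identity)
= a2 ∧ a1   (absorption)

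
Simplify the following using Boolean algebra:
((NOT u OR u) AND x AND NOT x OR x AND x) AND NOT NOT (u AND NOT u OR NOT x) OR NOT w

NOT w

((NOT u OR u) AND x AND NOT x OR x AND x) AND NOT NOT (u AND NOT u OR NOT x) OR NOT w
= (x AND NOT x OR x AND x) AND NOT NOT (u AND NOT u OR NOT x) OR NOT w   (complement / identity)
= x AND NOT NOT (u AND NOT u OR NOT x) OR NOT w   (distribution)
= x AND NOT NOT NOT x OR NOT w   (complement / identity)
= x AND NOT x OR NOT w   (double negation)
= NOT w   (complement / identity)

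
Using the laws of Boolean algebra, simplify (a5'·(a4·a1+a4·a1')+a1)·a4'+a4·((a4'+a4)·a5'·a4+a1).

a5'·a4+a1

(a5'·(a4·a1+a4·a1')+a1)·a4'+a4·((a4'+a4)·a5'·a4+a1)
= (a5'·(a4·a1+a4·a1')+a1)·a4'+a4·(a5'·a4+a1)   (complement / identity)
= (a5'·a4+a1)·a4'+a4·(a5'·a4+a1)   (distribution)
= a5'·a4+a1   (distribution)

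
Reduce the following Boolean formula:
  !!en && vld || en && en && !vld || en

en

!!en && vld || en && en && !vld || en
= !!en && vld || en && !vld || en
= en && vld || en && !vld || en
= en || en
= en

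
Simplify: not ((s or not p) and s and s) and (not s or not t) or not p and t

not s or not p and t

not ((s or not p) and s and s) and (not s or not t) or not p and t
= not ((s or not p) and s) and (not s or not t) or not p and t   (idempotence)
= not s and (not s or not t) or not p and t   (absorption)
= not s or not p and t   (absorption)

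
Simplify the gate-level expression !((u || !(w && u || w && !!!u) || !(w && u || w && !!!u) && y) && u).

!((u || !(w && u || w && !!!u) || !(w && u || w && !!!u) && y) && u)
= !((u || !(w && u || w && !!!u)) && u)
= !((u || !(w && u || w && !u)) && u)
= !((u || !w) && u)
= !u

!u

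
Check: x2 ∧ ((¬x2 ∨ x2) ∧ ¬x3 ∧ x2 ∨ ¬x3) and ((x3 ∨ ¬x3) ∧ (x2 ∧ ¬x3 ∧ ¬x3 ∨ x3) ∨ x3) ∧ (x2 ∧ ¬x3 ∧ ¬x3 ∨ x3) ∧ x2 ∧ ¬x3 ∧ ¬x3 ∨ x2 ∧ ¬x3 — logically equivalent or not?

E1: x2 ∧ ((¬x2 ∨ x2) ∧ ¬x3 ∧ x2 ∨ ¬x3)
    = x2 ∧ (¬x3 ∧ x2 ∨ ¬x3)
    = x2 ∧ ¬x3
E2: ((x3 ∨ ¬x3) ∧ (x2 ∧ ¬x3 ∧ ¬x3 ∨ x3) ∨ x3) ∧ (x2 ∧ ¬x3 ∧ ¬x3 ∨ x3) ∧ x2 ∧ ¬x3 ∧ ¬x3 ∨ x2 ∧ ¬x3
    = (x2 ∧ ¬x3 ∧ ¬x3 ∨ x3 ∨ x3) ∧ (x2 ∧ ¬x3 ∧ ¬x3 ∨ x3) ∧ x2 ∧ ¬x3 ∧ ¬x3 ∨ x2 ∧ ¬x3
    = (x2 ∧ ¬x3 ∧ ¬x3 ∨ x3) ∧ x2 ∧ ¬x3 ∧ ¬x3 ∨ x2 ∧ ¬x3
    = x2 ∧ ¬x3 ∧ ¬x3 ∨ x2 ∧ ¬x3
    = x2 ∧ ¬x3
Both reduce to x2 ∧ ¬x3, so they are equivalent.

Yes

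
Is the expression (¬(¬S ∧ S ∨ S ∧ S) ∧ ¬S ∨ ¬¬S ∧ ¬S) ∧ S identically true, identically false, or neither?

identically false

(¬(¬S ∧ S ∨ S ∧ S) ∧ ¬S ∨ ¬¬S ∧ ¬S) ∧ S
= (¬(S ∧ (¬S ∨ S)) ∧ ¬S ∨ ¬¬S ∧ ¬S) ∧ S
= (¬S ∧ ¬S ∨ ¬¬S ∧ ¬S) ∧ S
= (¬S ∧ ¬S ∨ S ∧ ¬S) ∧ S
= ¬S ∧ S
= False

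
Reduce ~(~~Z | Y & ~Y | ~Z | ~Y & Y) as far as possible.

0

~(~~Z | Y & ~Y | ~Z | ~Y & Y)
= ~(~~Z | Y & ~Y | ~Z)   (complement / identity)
= ~(~~Z | ~Z)   (complement / identity)
= ~Z & Z   (De Morgan)
= 0   (complement)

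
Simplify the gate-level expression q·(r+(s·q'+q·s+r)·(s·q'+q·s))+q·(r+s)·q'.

q·(r+(s·q'+q·s+r)·(s·q'+q·s))+q·(r+s)·q'
= q·(r+s·q'+q·s)+q·(r+s)·q'
= q·(r+s)+q·(r+s)·q'
= q·(r+s)

q·(r+s)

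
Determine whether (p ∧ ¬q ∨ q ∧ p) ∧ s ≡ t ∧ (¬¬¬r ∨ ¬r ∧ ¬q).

No

E1: (p ∧ ¬q ∨ q ∧ p) ∧ s
    = p ∧ s   (distribution)
E2: t ∧ (¬¬¬r ∨ ¬r ∧ ¬q)
    = t ∧ (¬r ∨ ¬r ∧ ¬q)   (double negation)
    = t ∧ ¬r   (absorption)
These differ: at p=1, q=0, r=0, s=0, t=1, E1 = 0 but E2 = 1.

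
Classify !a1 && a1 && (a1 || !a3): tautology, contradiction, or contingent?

contradiction

!a1 && a1 && (a1 || !a3)
= !a1 && a1   [absorption]
= false   [complement]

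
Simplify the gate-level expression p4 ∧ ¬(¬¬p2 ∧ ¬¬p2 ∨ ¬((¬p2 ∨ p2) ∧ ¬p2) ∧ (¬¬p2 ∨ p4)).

p4 ∧ ¬(¬¬p2 ∧ ¬¬p2 ∨ ¬((¬p2 ∨ p2) ∧ ¬p2) ∧ (¬¬p2 ∨ p4))
= p4 ∧ ¬(¬¬p2 ∧ ¬¬p2 ∨ ¬¬p2 ∧ (¬¬p2 ∨ p4))   — complement / identity
= p4 ∧ ¬(¬¬p2 ∧ ¬¬p2 ∨ ¬¬p2)   — absorption
= p4 ∧ ¬(¬¬p2 ∨ ¬¬p2)   — idempotence
= p4 ∧ ¬p2 ∧ ¬p2   — De Morgan
= p4 ∧ ¬p2   — idempotence

p4 ∧ ¬p2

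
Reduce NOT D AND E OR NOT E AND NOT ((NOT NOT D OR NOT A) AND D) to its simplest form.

NOT D

NOT D AND E OR NOT E AND NOT ((NOT NOT D OR NOT A) AND D)
= NOT D AND E OR NOT E AND NOT ((D OR NOT A) AND D)   — double negation
= NOT D AND E OR NOT E AND NOT D   — absorption
= NOT D   — distribution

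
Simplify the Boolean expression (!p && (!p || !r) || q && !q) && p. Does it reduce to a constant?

false

(!p && (!p || !r) || q && !q) && p
= (!p || q && !q) && p   [absorption]
= !p && p   [complement / identity]
= false   [complement]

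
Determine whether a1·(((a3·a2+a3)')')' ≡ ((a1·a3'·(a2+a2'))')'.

Yes

E1: a1·(((a3·a2+a3)')')'
    = a1·((a3')')'   — absorption
    = a1·a3'   — double negation
E2: ((a1·a3'·(a2+a2'))')'
    = a1·a3'·(a2+a2')   — double negation
    = a1·a3'   — complement / identity
Both reduce to a1·a3', so they are equivalent.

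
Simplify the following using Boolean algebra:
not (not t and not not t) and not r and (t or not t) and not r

not (not t and not not t) and not r and (t or not t) and not r
= (t or not t) and not r and (t or not t) and not r   (De Morgan)
= (t or not t) and not r   (idempotence)
= not r   (complement / identity)

not r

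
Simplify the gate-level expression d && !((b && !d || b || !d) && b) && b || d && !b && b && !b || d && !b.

d && !b

d && !((b && !d || b || !d) && b) && b || d && !b && b && !b || d && !b
= d && !((b || !d) && b) && b || d && !b && b && !b || d && !b   — absorption
= d && !b && b || d && !b && b && !b || d && !b   — absorption
= d && !b && b || d && !b   — absorption
= d && !b   — absorption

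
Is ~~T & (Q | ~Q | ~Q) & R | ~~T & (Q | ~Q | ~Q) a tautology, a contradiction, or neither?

neither

~~T & (Q | ~Q | ~Q) & R | ~~T & (Q | ~Q | ~Q)
= ~~T & (Q | ~Q | ~Q)   (absorption)
= ~~T & (Q | ~Q)   (idempotence)
= T & (Q | ~Q)   (double negation)
= T   (complement / identity)
This depends on T, so it is not a constant.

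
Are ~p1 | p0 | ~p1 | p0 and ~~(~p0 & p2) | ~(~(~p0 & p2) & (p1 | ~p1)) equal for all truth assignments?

E1: ~p1 | p0 | ~p1 | p0
    = ~p1 | p0   — idempotence
E2: ~~(~p0 & p2) | ~(~(~p0 & p2) & (p1 | ~p1))
    = ~~(~p0 & p2) | ~~(~p0 & p2)   — complement / identity
    = ~~(~p0 & p2)   — idempotence
    = ~p0 & p2   — double negation
These differ: at p0=1, p1=0, p2=1, E1 = 1 but E2 = 0.

No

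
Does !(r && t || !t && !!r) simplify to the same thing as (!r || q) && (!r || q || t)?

E1: !(r && t || !t && !!r)
    = !(r && t || !t && r)   [double negation]
    = !r   [distribution]
E2: (!r || q) && (!r || q || t)
    = !r || q   [absorption]
These differ: at q=1, r=1, t=0, E1 = 0 but E2 = 1.

No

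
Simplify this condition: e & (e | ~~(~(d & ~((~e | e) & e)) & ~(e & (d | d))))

e

e & (e | ~~(~(d & ~((~e | e) & e)) & ~(e & (d | d))))
= e & (e | ~(d & ~((~e | e) & e) | e & (d | d)))
= e & (e | ~(d & ~e | e & (d | d)))
= e & (e | ~(d & ~e | e & d))
= e & (e | ~d)
= e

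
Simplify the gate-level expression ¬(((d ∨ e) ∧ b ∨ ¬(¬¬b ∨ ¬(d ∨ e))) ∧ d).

¬d

¬(((d ∨ e) ∧ b ∨ ¬(¬¬b ∨ ¬(d ∨ e))) ∧ d)
= ¬(((d ∨ e) ∧ b ∨ ¬b ∧ (d ∨ e)) ∧ d)   (De Morgan)
= ¬((d ∨ e) ∧ d)   (distribution)
= ¬d   (absorption)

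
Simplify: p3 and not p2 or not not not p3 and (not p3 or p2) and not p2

not p2

p3 and not p2 or not not not p3 and (not p3 or p2) and not p2
= p3 and not p2 or not p3 and (not p3 or p2) and not p2   — double negation
= p3 and not p2 or not p3 and not p2   — absorption
= not p2   — distribution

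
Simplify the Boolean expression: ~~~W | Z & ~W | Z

~W | Z

~~~W | Z & ~W | Z
= ~~~W | Z   [absorption]
= ~W | Z   [double negation]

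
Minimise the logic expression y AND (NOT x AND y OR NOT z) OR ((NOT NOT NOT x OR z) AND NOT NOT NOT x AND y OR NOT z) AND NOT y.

NOT x AND y OR NOT z

y AND (NOT x AND y OR NOT z) OR ((NOT NOT NOT x OR z) AND NOT NOT NOT x AND y OR NOT z) AND NOT y
= y AND (NOT x AND y OR NOT z) OR (NOT NOT NOT x AND y OR NOT z) AND NOT y   [absorption]
= y AND (NOT x AND y OR NOT z) OR (NOT x AND y OR NOT z) AND NOT y   [double negation]
= NOT x AND y OR NOT z   [distribution]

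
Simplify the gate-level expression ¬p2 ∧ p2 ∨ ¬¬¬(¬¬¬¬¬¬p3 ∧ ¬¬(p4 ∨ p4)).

¬p3 ∨ ¬p4

¬p2 ∧ p2 ∨ ¬¬¬(¬¬¬¬¬¬p3 ∧ ¬¬(p4 ∨ p4))
= ¬¬¬(¬¬¬¬¬¬p3 ∧ ¬¬(p4 ∨ p4))   (complement / identity)
= ¬(¬¬¬¬¬¬p3 ∧ ¬¬(p4 ∨ p4))   (double negation)
= ¬(¬¬¬¬p3 ∧ ¬¬(p4 ∨ p4))   (double negation)
= ¬(¬¬¬¬p3 ∧ ¬¬p4)   (idempotence)
= ¬(¬¬p3 ∧ ¬¬p4)   (double negation)
= ¬p3 ∨ ¬p4   (De Morgan)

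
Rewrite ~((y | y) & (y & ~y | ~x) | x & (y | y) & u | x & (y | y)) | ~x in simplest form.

~((y | y) & (y & ~y | ~x) | x & (y | y) & u | x & (y | y)) | ~x
= ~((y | y) & ~x | x & (y | y) & u | x & (y | y)) | ~x   [complement / identity]
= ~((y | y) & ~x | x & (y | y)) | ~x   [absorption]
= ~(y | y) | ~x   [distribution]
= ~y | ~x   [idempotence]

~y | ~x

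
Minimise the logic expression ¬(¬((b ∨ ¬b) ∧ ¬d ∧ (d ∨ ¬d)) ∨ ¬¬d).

¬d

¬(¬((b ∨ ¬b) ∧ ¬d ∧ (d ∨ ¬d)) ∨ ¬¬d)
= ¬(¬(¬d ∧ (d ∨ ¬d)) ∨ ¬¬d)   [complement / identity]
= ¬(¬¬d ∨ ¬¬d)   [complement / identity]
= ¬¬¬d   [idempotence]
= ¬d   [double negation]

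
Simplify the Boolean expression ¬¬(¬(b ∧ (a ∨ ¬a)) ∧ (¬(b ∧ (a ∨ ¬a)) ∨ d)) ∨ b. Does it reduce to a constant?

¬¬(¬(b ∧ (a ∨ ¬a)) ∧ (¬(b ∧ (a ∨ ¬a)) ∨ d)) ∨ b
= ¬¬¬(b ∧ (a ∨ ¬a)) ∨ b
= ¬(b ∧ (a ∨ ¬a)) ∨ b
= ¬b ∨ b
= True

True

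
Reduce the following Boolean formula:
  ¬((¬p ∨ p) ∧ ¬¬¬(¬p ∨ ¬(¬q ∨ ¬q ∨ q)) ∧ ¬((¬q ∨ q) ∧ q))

¬p ∨ q

¬((¬p ∨ p) ∧ ¬¬¬(¬p ∨ ¬(¬q ∨ ¬q ∨ q)) ∧ ¬((¬q ∨ q) ∧ q))
= ¬((¬p ∨ p) ∧ ¬¬¬(¬p ∨ ¬(¬q ∨ q)) ∧ ¬((¬q ∨ q) ∧ q))
= ¬(¬¬¬(¬p ∨ ¬(¬q ∨ q)) ∧ ¬((¬q ∨ q) ∧ q))
= ¬(¬¬(p ∧ (¬q ∨ q)) ∧ ¬((¬q ∨ q) ∧ q))
= ¬(p ∧ (¬q ∨ q)) ∨ (¬q ∨ q) ∧ q
= ¬p ∨ (¬q ∨ q) ∧ q
= ¬p ∨ q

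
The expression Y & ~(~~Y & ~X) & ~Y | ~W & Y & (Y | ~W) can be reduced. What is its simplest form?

~W & Y

Y & ~(~~Y & ~X) & ~Y | ~W & Y & (Y | ~W)
= Y & (~Y | X) & ~Y | ~W & Y & (Y | ~W)   [De Morgan]
= Y & ~Y | ~W & Y & (Y | ~W)   [absorption]
= ~W & Y & (Y | ~W)   [complement / identity]
= ~W & Y   [absorption]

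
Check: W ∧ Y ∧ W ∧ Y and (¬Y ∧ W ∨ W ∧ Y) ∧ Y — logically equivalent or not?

E1: W ∧ Y ∧ W ∧ Y
    = W ∧ Y   (idempotence)
E2: (¬Y ∧ W ∨ W ∧ Y) ∧ Y
    = W ∧ Y   (distribution)
Both reduce to W ∧ Y, so they are equivalent.

Yes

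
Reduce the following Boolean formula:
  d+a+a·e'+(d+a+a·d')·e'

d+a+a·e'+(d+a+a·d')·e'
= d+a+a·e'+(d+a)·e'   (absorption)
= d+a+(d+a)·e'   (absorption)
= d+a   (absorption)

d+a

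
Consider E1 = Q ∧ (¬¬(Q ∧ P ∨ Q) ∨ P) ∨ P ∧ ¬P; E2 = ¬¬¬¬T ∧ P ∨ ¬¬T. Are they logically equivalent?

No

E1: Q ∧ (¬¬(Q ∧ P ∨ Q) ∨ P) ∨ P ∧ ¬P
    = Q ∧ (Q ∧ P ∨ Q ∨ P) ∨ P ∧ ¬P   [double negation]
    = Q ∧ (Q ∧ P ∨ Q ∨ P)   [complement / identity]
    = Q ∧ (Q ∨ P)   [absorption]
    = Q   [absorption]
E2: ¬¬¬¬T ∧ P ∨ ¬¬T
    = ¬¬T ∧ P ∨ ¬¬T   [double negation]
    = ¬¬T   [absorption]
    = T   [double negation]
These differ: at P=0, Q=1, T=0, E1 = 1 but E2 = 0.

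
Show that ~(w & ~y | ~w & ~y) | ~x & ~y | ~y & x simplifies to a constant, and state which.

1

~(w & ~y | ~w & ~y) | ~x & ~y | ~y & x
= ~~y | ~x & ~y | ~y & x
= y | ~x & ~y | ~y & x
= y | ~y
= 1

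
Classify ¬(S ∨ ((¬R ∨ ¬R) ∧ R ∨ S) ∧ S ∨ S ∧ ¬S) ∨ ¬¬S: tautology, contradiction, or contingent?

¬(S ∨ ((¬R ∨ ¬R) ∧ R ∨ S) ∧ S ∨ S ∧ ¬S) ∨ ¬¬S
= ¬(S ∨ ((¬R ∨ ¬R) ∧ R ∨ S) ∧ S ∨ S ∧ ¬S) ∨ S
= ¬(S ∨ (¬R ∧ R ∨ S) ∧ S ∨ S ∧ ¬S) ∨ S
= ¬(S ∨ S ∧ S ∨ S ∧ ¬S) ∨ S
= ¬(S ∨ S) ∨ S
= ¬S ∨ S
= True

tautology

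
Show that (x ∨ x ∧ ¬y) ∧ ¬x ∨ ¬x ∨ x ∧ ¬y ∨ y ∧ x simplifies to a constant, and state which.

True

(x ∨ x ∧ ¬y) ∧ ¬x ∨ ¬x ∨ x ∧ ¬y ∨ y ∧ x
= (x ∨ x ∧ ¬y) ∧ ¬x ∨ ¬x ∨ x   — distribution
= x ∧ ¬x ∨ ¬x ∨ x   — absorption
= ¬x ∨ x   — complement / identity
= True   — complement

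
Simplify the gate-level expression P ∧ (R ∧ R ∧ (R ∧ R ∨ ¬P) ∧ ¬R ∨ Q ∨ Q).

P ∧ Q

P ∧ (R ∧ R ∧ (R ∧ R ∨ ¬P) ∧ ¬R ∨ Q ∨ Q)
= P ∧ (R ∧ R ∧ (R ∧ R ∨ ¬P) ∧ ¬R ∨ Q)   — idempotence
= P ∧ (R ∧ R ∧ ¬R ∨ Q)   — absorption
= P ∧ (R ∧ ¬R ∨ Q)   — idempotence
= P ∧ Q   — complement / identity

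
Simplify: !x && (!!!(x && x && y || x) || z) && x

false

!x && (!!!(x && x && y || x) || z) && x
= !x && (!!!(x && y || x) || z) && x   [idempotence]
= !x && (!(x && y || x) || z) && x   [double negation]
= !x && (!x || z) && x   [absorption]
= !x && x   [absorption]
= false   [complement]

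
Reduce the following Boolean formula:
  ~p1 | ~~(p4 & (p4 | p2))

~p1 | ~~(p4 & (p4 | p2))
= ~p1 | p4 & (p4 | p2)   [double negation]
= ~p1 | p4   [absorption]

~p1 | p4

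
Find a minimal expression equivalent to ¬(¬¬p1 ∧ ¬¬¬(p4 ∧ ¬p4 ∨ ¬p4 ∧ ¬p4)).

¬(¬¬p1 ∧ ¬¬¬(p4 ∧ ¬p4 ∨ ¬p4 ∧ ¬p4))
= ¬(¬¬p1 ∧ ¬¬¬¬p4)
= ¬(¬¬p1 ∧ ¬¬p4)
= ¬p1 ∨ ¬p4

¬p1 ∨ ¬p4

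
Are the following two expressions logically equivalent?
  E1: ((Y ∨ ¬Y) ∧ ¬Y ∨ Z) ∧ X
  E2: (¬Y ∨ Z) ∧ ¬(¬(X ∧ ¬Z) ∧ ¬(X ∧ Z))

Yes

E1: ((Y ∨ ¬Y) ∧ ¬Y ∨ Z) ∧ X
    = (¬Y ∨ Z) ∧ X   (complement / identity)
E2: (¬Y ∨ Z) ∧ ¬(¬(X ∧ ¬Z) ∧ ¬(X ∧ Z))
    = (¬Y ∨ Z) ∧ (X ∧ ¬Z ∨ X ∧ Z)   (De Morgan)
    = (¬Y ∨ Z) ∧ X   (distribution)
Both reduce to (¬Y ∨ Z) ∧ X, so they are equivalent.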